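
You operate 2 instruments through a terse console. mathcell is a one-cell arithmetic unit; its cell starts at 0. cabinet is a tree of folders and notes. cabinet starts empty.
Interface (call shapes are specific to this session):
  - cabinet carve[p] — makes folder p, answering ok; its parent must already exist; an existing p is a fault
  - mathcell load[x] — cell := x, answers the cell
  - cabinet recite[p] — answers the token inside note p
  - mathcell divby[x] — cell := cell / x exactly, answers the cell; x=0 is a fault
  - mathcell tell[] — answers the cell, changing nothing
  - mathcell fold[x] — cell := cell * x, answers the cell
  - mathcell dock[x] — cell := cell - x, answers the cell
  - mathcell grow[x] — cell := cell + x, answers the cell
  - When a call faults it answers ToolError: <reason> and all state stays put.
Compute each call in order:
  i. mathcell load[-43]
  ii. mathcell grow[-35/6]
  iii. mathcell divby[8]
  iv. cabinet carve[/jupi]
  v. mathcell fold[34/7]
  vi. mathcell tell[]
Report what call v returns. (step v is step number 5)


I run mathcell load using x→-43, and observe -43.
I invoke mathcell grow using x→-35/6, which returns -293/6.
Next I call mathcell divby using x→8, yielding -293/48.
Next I call cabinet carve using p→/jupi, — result: ok.
I run mathcell fold using x→34/7, yielding -4981/168.
I call mathcell tell(), giving -4981/168.

Answer: -4981/168


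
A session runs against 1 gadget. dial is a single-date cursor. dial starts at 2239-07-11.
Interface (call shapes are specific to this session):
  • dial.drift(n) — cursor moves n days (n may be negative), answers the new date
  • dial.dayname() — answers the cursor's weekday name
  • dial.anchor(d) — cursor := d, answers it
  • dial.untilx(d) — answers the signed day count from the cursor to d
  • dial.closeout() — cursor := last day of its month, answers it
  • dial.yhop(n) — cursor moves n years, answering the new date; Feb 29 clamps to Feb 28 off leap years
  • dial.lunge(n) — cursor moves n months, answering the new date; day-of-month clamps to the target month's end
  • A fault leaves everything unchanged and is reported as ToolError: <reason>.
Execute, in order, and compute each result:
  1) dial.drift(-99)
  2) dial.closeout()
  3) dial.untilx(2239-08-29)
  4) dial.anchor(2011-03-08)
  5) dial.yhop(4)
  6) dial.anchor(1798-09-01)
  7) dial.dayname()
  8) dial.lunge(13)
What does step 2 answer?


Answer: 2239-04-30

Derivation:
I invoke dial.drift on -99, giving 2239-04-03.
I run dial.closeout(), — result: 2239-04-30.
Next I call dial.untilx on 2239-08-29: 121.
Then dial.anchor on 2011-03-08, and get 2011-03-08.
I run dial.yhop on 4: 2015-03-08.
Now I run dial.anchor on 1798-09-01, giving 1798-09-01.
I try dial.dayname(): Saturday.
I use dial.lunge on 13, and observe 1799-10-01.


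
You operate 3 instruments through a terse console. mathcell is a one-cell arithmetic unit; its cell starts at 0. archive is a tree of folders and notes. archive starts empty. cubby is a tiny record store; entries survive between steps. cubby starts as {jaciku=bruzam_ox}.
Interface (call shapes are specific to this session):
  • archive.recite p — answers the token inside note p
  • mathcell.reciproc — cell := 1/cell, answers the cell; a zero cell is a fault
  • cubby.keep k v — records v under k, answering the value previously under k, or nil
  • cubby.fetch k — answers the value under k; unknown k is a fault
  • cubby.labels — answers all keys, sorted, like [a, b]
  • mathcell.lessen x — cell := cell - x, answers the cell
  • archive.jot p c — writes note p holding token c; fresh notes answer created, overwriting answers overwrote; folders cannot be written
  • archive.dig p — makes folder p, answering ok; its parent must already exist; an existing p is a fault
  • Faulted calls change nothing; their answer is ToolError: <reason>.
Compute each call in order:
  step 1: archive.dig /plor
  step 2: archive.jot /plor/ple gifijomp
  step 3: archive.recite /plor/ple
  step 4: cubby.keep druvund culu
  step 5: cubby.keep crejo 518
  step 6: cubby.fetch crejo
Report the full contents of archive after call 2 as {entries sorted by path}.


Answer: {plor/, plor/ple=gifijomp}

Derivation:
! dig(p→/plor) == ok
! jot(p→/plor/ple, c→gifijomp) == created
! recite(p→/plor/ple) == gifijomp
! keep(k→druvund, v→culu) == nil
! keep(k→crejo, v→518) == nil
! fetch(k→crejo) == 518


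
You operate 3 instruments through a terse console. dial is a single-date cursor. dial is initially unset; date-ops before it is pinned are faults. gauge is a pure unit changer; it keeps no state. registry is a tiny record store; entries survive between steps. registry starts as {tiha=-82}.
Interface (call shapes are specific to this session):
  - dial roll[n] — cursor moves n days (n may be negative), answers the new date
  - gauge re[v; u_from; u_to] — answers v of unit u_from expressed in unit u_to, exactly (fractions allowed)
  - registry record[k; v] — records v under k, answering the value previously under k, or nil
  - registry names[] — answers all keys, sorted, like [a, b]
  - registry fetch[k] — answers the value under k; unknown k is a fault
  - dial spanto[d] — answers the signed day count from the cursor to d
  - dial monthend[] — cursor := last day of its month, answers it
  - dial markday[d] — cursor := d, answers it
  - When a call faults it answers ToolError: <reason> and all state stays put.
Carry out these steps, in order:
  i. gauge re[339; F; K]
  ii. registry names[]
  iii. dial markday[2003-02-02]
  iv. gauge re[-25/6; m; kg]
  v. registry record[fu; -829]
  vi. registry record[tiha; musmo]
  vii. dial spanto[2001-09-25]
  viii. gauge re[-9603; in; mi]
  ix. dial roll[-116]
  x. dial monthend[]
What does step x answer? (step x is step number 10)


Answer: 2002-10-31

Derivation:
$ gauge re v→339 u_from→F u_to→K
= 79867/180
$ registry names
= [tiha]
$ dial markday d→2003-02-02
= 2003-02-02
$ gauge re v→-25/6 u_from→m u_to→kg
= ToolError: incompatible units
$ registry record k→fu v→-829
= nil
$ registry record k→tiha v→musmo
= -82
$ dial spanto d→2001-09-25
= -495
$ gauge re v→-9603 u_from→in u_to→mi
= -97/640
$ dial roll n→-116
= 2002-10-09
$ dial monthend
= 2002-10-31


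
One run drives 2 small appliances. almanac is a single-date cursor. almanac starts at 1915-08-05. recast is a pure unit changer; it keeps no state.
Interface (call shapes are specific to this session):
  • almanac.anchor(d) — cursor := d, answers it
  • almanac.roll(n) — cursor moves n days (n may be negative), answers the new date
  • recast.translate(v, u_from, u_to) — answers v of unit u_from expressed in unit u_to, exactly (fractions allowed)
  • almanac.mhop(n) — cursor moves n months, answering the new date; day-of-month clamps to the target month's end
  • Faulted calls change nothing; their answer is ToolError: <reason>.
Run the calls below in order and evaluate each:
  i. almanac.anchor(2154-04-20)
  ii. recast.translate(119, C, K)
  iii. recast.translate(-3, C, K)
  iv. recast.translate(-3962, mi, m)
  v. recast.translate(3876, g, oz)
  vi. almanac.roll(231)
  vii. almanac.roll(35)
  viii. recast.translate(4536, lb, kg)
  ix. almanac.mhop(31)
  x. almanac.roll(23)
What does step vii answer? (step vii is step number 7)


I try almanac.anchor using d→2154-04-20, yielding 2154-04-20.
Next I call recast.translate using v→119, u_from→C, u_to→K, and get 7843/20.
Calling recast.translate using v→-3, u_from→C, u_to→K, and get 5403/20.
I call recast.translate using v→-3962, u_from→mi, u_to→m, which returns -797027616/125.
Invoking recast.translate using v→3876, u_from→g, u_to→oz, — result: 6201600000/45359237.
I invoke almanac.roll using n→231, and get 2154-12-07.
I try almanac.roll using n→35, giving 2155-01-11.
Invoking recast.translate using v→4536, u_from→lb, u_to→kg: 25718687379/12500000.
I try almanac.mhop using n→31, and get 2157-08-11.
Next I call almanac.roll using n→23, and see 2157-09-03.

Answer: 2155-01-11


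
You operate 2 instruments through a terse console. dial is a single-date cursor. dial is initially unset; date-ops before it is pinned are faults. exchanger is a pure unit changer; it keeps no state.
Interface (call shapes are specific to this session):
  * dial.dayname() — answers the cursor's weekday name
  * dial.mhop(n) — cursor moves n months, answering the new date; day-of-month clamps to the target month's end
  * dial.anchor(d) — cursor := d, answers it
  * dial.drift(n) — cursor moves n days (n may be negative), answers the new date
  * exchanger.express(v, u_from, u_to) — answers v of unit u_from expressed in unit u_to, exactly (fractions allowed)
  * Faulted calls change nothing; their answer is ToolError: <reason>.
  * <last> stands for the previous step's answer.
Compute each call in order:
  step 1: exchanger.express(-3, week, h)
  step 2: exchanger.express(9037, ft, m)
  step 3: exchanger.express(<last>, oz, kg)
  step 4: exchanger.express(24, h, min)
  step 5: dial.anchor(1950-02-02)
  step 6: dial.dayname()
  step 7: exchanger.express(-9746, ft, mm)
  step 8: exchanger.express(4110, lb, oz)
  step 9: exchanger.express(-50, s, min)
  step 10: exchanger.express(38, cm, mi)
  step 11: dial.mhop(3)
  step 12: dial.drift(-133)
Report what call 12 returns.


Answer: 1949-12-20

Derivation:
Next I call express passing v='-3', u_from='week', u_to='h', and see -504.
Now I run express passing v='9037', u_from='ft', u_to='m', and get 3443097/1250.
I run express passing v='<last>', u_from='oz', u_to='kg': 156176252836989/2000000000000.
Next I call express passing v='24', u_from='h', u_to='min': 1440.
I use anchor passing d='1950-02-02': 1950-02-02.
I call dayname(), and observe Thursday.
Now I run express passing v='-9746', u_from='ft', u_to='mm', → -14852904/5.
I try express passing v='4110', u_from='lb', u_to='oz', → 65760.
I use express passing v='-50', u_from='s', u_to='min', yielding -5/6.
I call express passing v='38', u_from='cm', u_to='mi', — result: 95/402336.
Using mhop passing n='3', giving 1950-05-02.
Calling drift passing n='-133': 1949-12-20.


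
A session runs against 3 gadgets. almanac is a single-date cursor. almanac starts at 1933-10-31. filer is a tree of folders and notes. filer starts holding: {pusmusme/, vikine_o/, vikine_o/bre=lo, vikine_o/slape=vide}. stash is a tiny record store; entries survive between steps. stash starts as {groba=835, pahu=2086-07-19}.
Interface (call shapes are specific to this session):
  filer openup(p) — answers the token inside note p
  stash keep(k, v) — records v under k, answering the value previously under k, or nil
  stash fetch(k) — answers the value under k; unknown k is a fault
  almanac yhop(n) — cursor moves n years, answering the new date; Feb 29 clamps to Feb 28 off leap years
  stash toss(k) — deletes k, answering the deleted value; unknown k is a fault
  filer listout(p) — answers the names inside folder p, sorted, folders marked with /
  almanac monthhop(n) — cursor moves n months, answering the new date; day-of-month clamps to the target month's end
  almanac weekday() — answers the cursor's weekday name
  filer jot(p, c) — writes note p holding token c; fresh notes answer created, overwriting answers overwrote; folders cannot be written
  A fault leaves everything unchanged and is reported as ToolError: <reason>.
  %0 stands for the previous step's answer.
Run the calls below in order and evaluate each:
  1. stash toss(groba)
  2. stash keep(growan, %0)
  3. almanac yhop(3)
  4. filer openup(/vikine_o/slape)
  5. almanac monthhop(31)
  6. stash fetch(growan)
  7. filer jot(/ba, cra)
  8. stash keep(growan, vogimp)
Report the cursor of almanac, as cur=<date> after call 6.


Answer: cur=1939-05-31

Derivation:
;; stash toss(k='groba') : 835
;; stash keep(k='growan', v='%0') : nil
;; almanac yhop(n='3') : 1936-10-31
;; filer openup(p='/vikine_o/slape') : vide
;; almanac monthhop(n='31') : 1939-05-31
;; stash fetch(k='growan') : 835
;; filer jot(p='/ba', c='cra') : created
;; stash keep(k='growan', v='vogimp') : 835


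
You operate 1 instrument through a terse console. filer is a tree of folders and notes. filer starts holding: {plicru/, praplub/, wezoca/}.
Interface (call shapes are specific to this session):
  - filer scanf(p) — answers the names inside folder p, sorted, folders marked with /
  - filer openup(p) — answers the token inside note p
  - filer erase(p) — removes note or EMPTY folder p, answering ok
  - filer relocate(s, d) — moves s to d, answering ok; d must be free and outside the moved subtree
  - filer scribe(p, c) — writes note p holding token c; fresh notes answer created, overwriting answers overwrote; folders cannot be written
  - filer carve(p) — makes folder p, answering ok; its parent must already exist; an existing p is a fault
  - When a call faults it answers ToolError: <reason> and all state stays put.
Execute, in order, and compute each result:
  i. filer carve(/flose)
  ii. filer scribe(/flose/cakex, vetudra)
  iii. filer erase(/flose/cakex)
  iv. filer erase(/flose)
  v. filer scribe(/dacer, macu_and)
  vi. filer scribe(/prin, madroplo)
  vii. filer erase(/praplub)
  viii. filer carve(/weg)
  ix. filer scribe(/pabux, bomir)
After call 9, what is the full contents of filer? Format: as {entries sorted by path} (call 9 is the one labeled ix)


Answer: {dacer=macu_and, pabux=bomir, plicru/, prin=madroplo, weg/, wezoca/}

Derivation:
I try filer carve using /flose, — result: ok.
Calling filer scribe using /flose/cakex, vetudra, which returns created.
I call filer erase using /flose/cakex, giving ok.
I call filer erase using /flose: ok.
Using filer scribe using /dacer, macu_and, which returns created.
Now I run filer scribe using /prin, madroplo, and see created.
I invoke filer erase using /praplub, yielding ok.
Then filer carve using /weg, yielding ok.
Invoking filer scribe using /pabux, bomir, — result: created.


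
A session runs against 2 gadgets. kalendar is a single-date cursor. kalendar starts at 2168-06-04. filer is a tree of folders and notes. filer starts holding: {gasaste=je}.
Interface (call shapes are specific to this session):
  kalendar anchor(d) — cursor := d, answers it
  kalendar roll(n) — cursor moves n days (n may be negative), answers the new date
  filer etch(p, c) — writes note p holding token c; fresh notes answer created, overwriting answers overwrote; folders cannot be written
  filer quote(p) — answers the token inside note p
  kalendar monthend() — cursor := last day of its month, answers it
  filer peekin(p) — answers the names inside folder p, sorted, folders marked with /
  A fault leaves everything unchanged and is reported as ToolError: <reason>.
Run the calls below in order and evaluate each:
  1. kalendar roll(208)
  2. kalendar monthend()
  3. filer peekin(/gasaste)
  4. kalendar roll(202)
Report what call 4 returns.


$ kalendar roll n='208'
= 2168-12-29
$ kalendar monthend
= 2168-12-31
$ filer peekin p='/gasaste'
= ToolError: not a directory
$ kalendar roll n='202'
= 2169-07-21

Answer: 2169-07-21


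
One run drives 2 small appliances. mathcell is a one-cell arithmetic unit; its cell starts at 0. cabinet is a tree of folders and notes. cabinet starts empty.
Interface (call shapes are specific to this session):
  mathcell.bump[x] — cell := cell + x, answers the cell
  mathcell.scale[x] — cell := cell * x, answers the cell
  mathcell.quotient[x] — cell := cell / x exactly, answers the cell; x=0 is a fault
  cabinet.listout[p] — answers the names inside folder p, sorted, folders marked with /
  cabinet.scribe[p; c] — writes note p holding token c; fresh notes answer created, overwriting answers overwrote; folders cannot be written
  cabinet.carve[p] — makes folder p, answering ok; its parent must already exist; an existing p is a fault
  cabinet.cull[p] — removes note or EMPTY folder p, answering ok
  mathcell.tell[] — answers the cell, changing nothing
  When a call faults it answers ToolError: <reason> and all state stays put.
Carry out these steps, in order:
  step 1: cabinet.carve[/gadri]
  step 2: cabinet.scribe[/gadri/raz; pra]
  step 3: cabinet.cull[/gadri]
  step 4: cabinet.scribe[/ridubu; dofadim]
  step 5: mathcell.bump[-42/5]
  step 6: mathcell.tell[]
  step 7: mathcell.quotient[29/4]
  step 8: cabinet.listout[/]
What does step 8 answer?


Answer: [gadri/, ridubu]

Derivation:
>> cabinet.carve(/gadri)
<< ok
>> cabinet.scribe(/gadri/raz, pra)
<< created
>> cabinet.cull(/gadri)
<< ToolError: not empty
>> cabinet.scribe(/ridubu, dofadim)
<< created
>> mathcell.bump(-42/5)
<< -42/5
>> mathcell.tell()
<< -42/5
>> mathcell.quotient(29/4)
<< -168/145
>> cabinet.listout(/)
<< [gadri/, ridubu]


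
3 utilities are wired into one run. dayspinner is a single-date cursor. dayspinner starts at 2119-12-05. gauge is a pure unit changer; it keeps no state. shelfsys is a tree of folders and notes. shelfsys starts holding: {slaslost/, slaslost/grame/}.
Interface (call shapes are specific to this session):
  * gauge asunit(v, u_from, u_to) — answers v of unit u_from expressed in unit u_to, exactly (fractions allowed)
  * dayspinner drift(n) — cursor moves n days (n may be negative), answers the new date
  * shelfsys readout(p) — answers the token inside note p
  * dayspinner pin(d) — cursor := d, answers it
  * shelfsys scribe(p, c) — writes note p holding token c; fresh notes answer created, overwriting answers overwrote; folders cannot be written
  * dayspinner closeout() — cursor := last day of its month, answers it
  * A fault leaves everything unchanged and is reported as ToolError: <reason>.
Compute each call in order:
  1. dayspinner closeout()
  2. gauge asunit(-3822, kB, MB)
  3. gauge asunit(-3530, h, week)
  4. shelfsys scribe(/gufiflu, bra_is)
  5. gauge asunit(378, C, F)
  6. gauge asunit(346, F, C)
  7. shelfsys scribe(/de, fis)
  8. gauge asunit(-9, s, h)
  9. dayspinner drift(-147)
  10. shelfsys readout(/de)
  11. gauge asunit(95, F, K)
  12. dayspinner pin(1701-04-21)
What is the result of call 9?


Answer: 2119-08-06

Derivation:
→ dayspinner closeout()
← 2119-12-31
→ gauge asunit(v='-3822', u_from='kB', u_to='MB')
← -1911/500
→ gauge asunit(v='-3530', u_from='h', u_to='week')
← -1765/84
→ shelfsys scribe(p='/gufiflu', c='bra_is')
← created
→ gauge asunit(v='378', u_from='C', u_to='F')
← 3562/5
→ gauge asunit(v='346', u_from='F', u_to='C')
← 1570/9
→ shelfsys scribe(p='/de', c='fis')
← created
→ gauge asunit(v='-9', u_from='s', u_to='h')
← -1/400
→ dayspinner drift(n='-147')
← 2119-08-06
→ shelfsys readout(p='/de')
← fis
→ gauge asunit(v='95', u_from='F', u_to='K')
← 6163/20
→ dayspinner pin(d='1701-04-21')
← 1701-04-21


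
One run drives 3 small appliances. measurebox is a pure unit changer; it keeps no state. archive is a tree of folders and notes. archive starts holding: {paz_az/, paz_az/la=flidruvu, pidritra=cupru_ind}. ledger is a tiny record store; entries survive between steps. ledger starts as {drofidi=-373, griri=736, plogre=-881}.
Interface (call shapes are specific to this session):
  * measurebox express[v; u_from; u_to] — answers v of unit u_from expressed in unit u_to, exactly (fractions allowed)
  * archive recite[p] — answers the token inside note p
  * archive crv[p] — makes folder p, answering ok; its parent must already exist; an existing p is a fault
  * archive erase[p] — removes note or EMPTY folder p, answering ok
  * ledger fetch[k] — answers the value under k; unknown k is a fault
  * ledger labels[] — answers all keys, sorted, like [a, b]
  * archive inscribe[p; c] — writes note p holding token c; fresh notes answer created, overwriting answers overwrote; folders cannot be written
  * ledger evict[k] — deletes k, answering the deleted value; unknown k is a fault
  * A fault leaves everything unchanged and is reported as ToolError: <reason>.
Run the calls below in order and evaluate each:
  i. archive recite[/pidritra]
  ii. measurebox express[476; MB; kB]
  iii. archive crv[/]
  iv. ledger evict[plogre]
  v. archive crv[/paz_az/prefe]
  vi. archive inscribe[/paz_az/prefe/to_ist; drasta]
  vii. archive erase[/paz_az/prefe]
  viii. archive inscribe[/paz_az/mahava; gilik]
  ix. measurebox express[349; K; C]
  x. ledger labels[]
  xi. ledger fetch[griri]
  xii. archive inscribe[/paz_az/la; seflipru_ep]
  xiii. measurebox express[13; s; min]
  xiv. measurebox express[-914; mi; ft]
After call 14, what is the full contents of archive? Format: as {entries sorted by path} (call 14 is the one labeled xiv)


Answer: {paz_az/, paz_az/la=seflipru_ep, paz_az/mahava=gilik, paz_az/prefe/, paz_az/prefe/to_ist=drasta, pidritra=cupru_ind}

Derivation:
Act: archive recite[p='/pidritra']
Obs: cupru_ind
Act: measurebox express[v='476'; u_from='MB'; u_to='kB']
Obs: 476000
Act: archive crv[p='/']
Obs: ToolError: exists
Act: ledger evict[k='plogre']
Obs: -881
Act: archive crv[p='/paz_az/prefe']
Obs: ok
Act: archive inscribe[p='/paz_az/prefe/to_ist'; c='drasta']
Obs: created
Act: archive erase[p='/paz_az/prefe']
Obs: ToolError: not empty
Act: archive inscribe[p='/paz_az/mahava'; c='gilik']
Obs: created
Act: measurebox express[v='349'; u_from='K'; u_to='C']
Obs: 1517/20
Act: ledger labels[]
Obs: [drofidi, griri]
Act: ledger fetch[k='griri']
Obs: 736
Act: archive inscribe[p='/paz_az/la'; c='seflipru_ep']
Obs: overwrote
Act: measurebox express[v='13'; u_from='s'; u_to='min']
Obs: 13/60
Act: measurebox express[v='-914'; u_from='mi'; u_to='ft']
Obs: -4825920


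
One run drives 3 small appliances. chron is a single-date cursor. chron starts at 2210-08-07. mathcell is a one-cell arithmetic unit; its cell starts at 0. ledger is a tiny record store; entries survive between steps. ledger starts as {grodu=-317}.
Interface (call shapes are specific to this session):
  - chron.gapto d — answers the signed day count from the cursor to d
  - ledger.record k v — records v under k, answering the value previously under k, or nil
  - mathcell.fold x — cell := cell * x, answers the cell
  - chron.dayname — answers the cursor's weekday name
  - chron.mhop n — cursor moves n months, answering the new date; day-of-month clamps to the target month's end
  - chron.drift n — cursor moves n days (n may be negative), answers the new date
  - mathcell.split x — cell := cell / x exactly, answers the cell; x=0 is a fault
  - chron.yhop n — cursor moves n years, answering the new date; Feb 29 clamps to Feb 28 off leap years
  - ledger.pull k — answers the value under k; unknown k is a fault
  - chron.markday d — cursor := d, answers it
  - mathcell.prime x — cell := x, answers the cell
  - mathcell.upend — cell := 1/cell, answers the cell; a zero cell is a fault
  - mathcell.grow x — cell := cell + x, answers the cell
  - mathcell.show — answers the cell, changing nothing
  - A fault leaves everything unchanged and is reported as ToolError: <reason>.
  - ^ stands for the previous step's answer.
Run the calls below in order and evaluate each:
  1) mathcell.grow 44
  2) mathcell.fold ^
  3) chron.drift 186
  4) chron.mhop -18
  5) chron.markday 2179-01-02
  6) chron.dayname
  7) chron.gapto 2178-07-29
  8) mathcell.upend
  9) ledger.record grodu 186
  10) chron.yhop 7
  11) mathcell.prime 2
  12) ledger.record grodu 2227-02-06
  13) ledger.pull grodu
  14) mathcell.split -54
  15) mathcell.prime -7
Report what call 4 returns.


CALL mathcell.grow[x='44']
RET  44
CALL mathcell.fold[x='^']
RET  1936
CALL chron.drift[n='186']
RET  2211-02-09
CALL chron.mhop[n='-18']
RET  2209-08-09
CALL chron.markday[d='2179-01-02']
RET  2179-01-02
CALL chron.dayname[]
RET  Saturday
CALL chron.gapto[d='2178-07-29']
RET  -157
CALL mathcell.upend[]
RET  1/1936
CALL ledger.record[k='grodu'; v='186']
RET  -317
CALL chron.yhop[n='7']
RET  2186-01-02
CALL mathcell.prime[x='2']
RET  2
CALL ledger.record[k='grodu'; v='2227-02-06']
RET  186
CALL ledger.pull[k='grodu']
RET  2227-02-06
CALL mathcell.split[x='-54']
RET  -1/27
CALL mathcell.prime[x='-7']
RET  -7

Answer: 2209-08-09


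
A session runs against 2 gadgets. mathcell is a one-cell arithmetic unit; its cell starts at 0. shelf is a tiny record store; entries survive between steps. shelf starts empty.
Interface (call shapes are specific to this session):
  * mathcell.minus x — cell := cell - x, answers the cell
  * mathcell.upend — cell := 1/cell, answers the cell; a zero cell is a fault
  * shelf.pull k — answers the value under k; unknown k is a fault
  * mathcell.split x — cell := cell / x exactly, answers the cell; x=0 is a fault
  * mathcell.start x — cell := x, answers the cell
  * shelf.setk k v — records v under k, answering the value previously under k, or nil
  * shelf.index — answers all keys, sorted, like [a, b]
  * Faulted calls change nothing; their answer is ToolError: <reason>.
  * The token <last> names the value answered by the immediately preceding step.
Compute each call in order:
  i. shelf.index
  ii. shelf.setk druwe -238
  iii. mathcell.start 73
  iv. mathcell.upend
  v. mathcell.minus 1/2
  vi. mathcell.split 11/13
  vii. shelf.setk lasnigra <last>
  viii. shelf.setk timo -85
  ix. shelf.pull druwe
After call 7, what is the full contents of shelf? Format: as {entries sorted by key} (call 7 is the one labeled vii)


I invoke shelf.index(), → [].
I try shelf.setk with k='druwe', v='-238', and see nil.
Using mathcell.start with x='73', — result: 73.
Using mathcell.upend: 1/73.
I use mathcell.minus with x='1/2': -71/146.
I use mathcell.split with x='11/13', — result: -923/1606.
Now I run shelf.setk with k='lasnigra', v='<last>', which returns nil.
Now I run shelf.setk with k='timo', v='-85', and get nil.
I run shelf.pull with k='druwe': -238.

Answer: {druwe=-238, lasnigra=-923/1606}


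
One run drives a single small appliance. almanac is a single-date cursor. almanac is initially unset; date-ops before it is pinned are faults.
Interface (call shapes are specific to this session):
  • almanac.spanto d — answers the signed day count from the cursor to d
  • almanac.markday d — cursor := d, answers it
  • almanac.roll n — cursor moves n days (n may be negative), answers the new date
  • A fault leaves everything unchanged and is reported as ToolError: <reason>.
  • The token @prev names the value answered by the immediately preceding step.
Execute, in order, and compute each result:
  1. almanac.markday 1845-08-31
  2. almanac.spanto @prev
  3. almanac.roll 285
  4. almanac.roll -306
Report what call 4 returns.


Next I call almanac.markday using d: 1845-08-31, and see 1845-08-31.
Calling almanac.spanto using d: @prev, and observe 0.
I call almanac.roll using n: 285, yielding 1846-06-12.
I call almanac.roll using n: -306, and get 1845-08-10.

Answer: 1845-08-10


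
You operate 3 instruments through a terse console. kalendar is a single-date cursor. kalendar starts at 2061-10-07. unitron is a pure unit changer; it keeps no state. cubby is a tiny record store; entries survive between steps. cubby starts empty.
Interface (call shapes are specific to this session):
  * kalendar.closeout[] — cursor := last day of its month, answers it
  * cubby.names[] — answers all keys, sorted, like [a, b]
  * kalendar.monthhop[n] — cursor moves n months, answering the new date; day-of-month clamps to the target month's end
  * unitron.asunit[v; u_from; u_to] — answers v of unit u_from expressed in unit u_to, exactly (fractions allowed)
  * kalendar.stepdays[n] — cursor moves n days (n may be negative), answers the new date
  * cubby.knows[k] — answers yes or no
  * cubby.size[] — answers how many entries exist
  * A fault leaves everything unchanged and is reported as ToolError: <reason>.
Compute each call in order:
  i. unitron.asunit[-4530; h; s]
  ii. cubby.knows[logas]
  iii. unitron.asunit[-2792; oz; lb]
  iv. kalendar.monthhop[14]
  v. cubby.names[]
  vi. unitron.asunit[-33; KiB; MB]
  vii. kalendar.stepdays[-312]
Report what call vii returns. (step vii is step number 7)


% asunit(v: -4530, u_from: h, u_to: s) : -16308000
% knows(k: logas) : no
% asunit(v: -2792, u_from: oz, u_to: lb) : -349/2
% monthhop(n: 14) : 2062-12-07
% names() : []
% asunit(v: -33, u_from: KiB, u_to: MB) : -528/15625
% stepdays(n: -312) : 2062-01-29

Answer: 2062-01-29


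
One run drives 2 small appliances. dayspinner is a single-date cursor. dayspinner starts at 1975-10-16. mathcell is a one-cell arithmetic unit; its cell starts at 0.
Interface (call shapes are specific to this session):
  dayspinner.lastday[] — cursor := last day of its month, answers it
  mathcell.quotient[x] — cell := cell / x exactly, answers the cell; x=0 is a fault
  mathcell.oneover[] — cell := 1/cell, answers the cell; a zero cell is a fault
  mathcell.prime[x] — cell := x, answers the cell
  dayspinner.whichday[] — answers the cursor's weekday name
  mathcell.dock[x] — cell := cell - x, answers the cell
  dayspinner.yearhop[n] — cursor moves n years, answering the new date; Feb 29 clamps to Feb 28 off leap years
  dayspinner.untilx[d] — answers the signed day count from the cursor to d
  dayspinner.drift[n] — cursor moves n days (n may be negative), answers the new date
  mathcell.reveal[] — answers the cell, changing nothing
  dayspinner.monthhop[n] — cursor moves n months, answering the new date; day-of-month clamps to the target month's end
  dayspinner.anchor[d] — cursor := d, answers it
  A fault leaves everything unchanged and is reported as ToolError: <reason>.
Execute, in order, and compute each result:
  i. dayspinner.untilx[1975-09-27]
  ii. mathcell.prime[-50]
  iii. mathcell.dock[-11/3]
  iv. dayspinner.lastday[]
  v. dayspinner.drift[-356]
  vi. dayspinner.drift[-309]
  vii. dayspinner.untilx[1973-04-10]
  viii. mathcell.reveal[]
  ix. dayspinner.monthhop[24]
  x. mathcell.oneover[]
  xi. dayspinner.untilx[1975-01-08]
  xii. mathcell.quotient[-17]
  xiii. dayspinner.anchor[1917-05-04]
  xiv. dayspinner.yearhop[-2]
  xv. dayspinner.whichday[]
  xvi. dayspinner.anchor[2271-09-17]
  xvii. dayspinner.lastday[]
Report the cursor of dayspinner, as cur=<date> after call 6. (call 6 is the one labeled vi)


Act: dayspinner.untilx[d='1975-09-27']
Obs: -19
Act: mathcell.prime[x='-50']
Obs: -50
Act: mathcell.dock[x='-11/3']
Obs: -139/3
Act: dayspinner.lastday[]
Obs: 1975-10-31
Act: dayspinner.drift[n='-356']
Obs: 1974-11-09
Act: dayspinner.drift[n='-309']
Obs: 1974-01-04
Act: dayspinner.untilx[d='1973-04-10']
Obs: -269
Act: mathcell.reveal[]
Obs: -139/3
Act: dayspinner.monthhop[n='24']
Obs: 1976-01-04
Act: mathcell.oneover[]
Obs: -3/139
Act: dayspinner.untilx[d='1975-01-08']
Obs: -361
Act: mathcell.quotient[x='-17']
Obs: 3/2363
Act: dayspinner.anchor[d='1917-05-04']
Obs: 1917-05-04
Act: dayspinner.yearhop[n='-2']
Obs: 1915-05-04
Act: dayspinner.whichday[]
Obs: Tuesday
Act: dayspinner.anchor[d='2271-09-17']
Obs: 2271-09-17
Act: dayspinner.lastday[]
Obs: 2271-09-30

Answer: cur=1974-01-04


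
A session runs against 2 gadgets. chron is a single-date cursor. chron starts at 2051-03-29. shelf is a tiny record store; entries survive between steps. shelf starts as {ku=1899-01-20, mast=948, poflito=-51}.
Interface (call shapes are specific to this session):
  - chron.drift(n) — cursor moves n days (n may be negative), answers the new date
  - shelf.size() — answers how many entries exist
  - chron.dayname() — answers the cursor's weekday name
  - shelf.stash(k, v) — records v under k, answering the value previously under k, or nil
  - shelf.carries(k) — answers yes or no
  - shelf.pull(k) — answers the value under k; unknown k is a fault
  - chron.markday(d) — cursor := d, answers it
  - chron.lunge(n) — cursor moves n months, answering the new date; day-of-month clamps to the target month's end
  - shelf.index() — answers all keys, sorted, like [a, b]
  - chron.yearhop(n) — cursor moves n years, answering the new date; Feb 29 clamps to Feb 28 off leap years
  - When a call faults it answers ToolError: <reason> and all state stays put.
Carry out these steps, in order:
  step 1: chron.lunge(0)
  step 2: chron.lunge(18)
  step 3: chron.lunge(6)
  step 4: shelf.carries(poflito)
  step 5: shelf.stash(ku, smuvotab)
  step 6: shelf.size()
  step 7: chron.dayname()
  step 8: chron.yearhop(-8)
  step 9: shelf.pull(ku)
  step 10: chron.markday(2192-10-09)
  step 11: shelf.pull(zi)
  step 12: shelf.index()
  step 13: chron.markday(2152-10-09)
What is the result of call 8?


Answer: 2045-03-29

Derivation:
·→ chron.lunge(n='0')
·← 2051-03-29
·→ chron.lunge(n='18')
·← 2052-09-29
·→ chron.lunge(n='6')
·← 2053-03-29
·→ shelf.carries(k='poflito')
·← yes
·→ shelf.stash(k='ku', v='smuvotab')
·← 1899-01-20
·→ shelf.size()
·← 3
·→ chron.dayname()
·← Saturday
·→ chron.yearhop(n='-8')
·← 2045-03-29
·→ shelf.pull(k='ku')
·← smuvotab
·→ chron.markday(d='2192-10-09')
·← 2192-10-09
·→ shelf.pull(k='zi')
·← ToolError: no such key zi
·→ shelf.index()
·← [ku, mast, poflito]
·→ chron.markday(d='2152-10-09')
·← 2152-10-09


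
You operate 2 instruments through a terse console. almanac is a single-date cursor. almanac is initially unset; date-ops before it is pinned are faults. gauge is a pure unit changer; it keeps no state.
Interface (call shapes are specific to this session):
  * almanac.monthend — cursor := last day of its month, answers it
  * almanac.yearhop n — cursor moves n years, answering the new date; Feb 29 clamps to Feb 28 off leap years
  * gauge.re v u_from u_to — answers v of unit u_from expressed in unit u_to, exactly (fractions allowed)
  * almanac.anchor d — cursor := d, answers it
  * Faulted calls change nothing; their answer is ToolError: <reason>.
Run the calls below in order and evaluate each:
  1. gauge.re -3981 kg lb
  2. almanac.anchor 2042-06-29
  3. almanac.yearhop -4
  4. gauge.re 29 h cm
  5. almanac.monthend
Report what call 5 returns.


Answer: 2038-06-30

Derivation:
~$ re v='-3981' u_from='kg' u_to='lb'
  -398100000000/45359237
~$ anchor d='2042-06-29'
  2042-06-29
~$ yearhop n='-4'
  2038-06-29
~$ re v='29' u_from='h' u_to='cm'
  ToolError: incompatible units
~$ monthend
  2038-06-30


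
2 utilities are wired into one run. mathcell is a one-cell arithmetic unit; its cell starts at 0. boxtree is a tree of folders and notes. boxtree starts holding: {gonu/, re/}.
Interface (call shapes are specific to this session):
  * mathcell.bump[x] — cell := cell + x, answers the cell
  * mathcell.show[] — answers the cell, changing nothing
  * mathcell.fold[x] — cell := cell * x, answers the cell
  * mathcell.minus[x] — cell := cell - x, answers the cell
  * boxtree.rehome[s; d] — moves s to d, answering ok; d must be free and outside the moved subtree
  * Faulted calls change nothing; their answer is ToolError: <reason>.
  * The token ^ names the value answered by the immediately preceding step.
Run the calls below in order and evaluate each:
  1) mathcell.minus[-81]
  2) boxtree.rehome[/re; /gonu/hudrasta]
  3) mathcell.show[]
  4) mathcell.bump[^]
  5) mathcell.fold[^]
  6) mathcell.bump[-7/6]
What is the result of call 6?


→ mathcell.minus(x: -81)
← 81
→ boxtree.rehome(s: /re, d: /gonu/hudrasta)
← ok
→ mathcell.show()
← 81
→ mathcell.bump(x: ^)
← 162
→ mathcell.fold(x: ^)
← 26244
→ mathcell.bump(x: -7/6)
← 157457/6

Answer: 157457/6


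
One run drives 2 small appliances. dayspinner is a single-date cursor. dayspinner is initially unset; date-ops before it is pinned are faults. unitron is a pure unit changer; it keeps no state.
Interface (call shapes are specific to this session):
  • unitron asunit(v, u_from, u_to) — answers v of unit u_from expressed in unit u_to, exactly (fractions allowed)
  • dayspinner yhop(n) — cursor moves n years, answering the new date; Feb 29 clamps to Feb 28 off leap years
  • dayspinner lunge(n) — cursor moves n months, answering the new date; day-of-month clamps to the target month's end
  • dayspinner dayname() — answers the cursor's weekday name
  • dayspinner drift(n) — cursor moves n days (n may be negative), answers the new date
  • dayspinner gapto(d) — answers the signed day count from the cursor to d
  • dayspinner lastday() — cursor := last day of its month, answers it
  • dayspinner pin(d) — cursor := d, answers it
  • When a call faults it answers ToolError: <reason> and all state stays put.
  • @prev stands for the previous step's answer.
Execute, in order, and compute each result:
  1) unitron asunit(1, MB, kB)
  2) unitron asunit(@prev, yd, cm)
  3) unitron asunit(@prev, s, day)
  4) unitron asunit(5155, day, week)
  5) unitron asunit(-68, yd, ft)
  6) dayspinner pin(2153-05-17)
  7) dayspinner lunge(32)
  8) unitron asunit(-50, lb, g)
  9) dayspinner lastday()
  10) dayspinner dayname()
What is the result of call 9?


// unitron asunit(v: 1, u_from: MB, u_to: kB) -> 1000
// unitron asunit(v: @prev, u_from: yd, u_to: cm) -> 91440
// unitron asunit(v: @prev, u_from: s, u_to: day) -> 127/120
// unitron asunit(v: 5155, u_from: day, u_to: week) -> 5155/7
// unitron asunit(v: -68, u_from: yd, u_to: ft) -> -204
// dayspinner pin(d: 2153-05-17) -> 2153-05-17
// dayspinner lunge(n: 32) -> 2156-01-17
// unitron asunit(v: -50, u_from: lb, u_to: g) -> -45359237/2000
// dayspinner lastday() -> 2156-01-31
// dayspinner dayname() -> Saturday

Answer: 2156-01-31


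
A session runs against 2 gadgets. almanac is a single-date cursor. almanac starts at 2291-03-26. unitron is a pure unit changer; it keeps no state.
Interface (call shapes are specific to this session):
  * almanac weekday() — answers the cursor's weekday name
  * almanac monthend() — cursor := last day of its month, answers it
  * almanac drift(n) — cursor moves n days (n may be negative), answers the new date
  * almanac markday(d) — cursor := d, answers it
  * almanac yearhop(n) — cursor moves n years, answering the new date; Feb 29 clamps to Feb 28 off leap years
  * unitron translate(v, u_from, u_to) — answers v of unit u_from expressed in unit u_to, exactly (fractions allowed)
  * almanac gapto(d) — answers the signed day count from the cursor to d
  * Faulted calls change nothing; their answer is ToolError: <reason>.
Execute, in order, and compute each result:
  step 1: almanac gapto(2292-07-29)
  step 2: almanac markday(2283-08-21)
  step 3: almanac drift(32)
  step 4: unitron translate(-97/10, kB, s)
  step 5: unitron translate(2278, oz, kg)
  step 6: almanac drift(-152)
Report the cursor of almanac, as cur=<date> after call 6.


I call almanac gapto(d='2292-07-29'), — result: 491.
Next I call almanac markday(d='2283-08-21'), and get 2283-08-21.
Then almanac drift(n='32'), — result: 2283-09-22.
I call unitron translate(v='-97/10', u_from='kB', u_to='s'), and see ToolError: incompatible units.
I run unitron translate(v='2278', u_from='oz', u_to='kg'), which returns 51664170943/800000000.
Calling almanac drift(n='-152'), and get 2283-04-23.

Answer: cur=2283-04-23


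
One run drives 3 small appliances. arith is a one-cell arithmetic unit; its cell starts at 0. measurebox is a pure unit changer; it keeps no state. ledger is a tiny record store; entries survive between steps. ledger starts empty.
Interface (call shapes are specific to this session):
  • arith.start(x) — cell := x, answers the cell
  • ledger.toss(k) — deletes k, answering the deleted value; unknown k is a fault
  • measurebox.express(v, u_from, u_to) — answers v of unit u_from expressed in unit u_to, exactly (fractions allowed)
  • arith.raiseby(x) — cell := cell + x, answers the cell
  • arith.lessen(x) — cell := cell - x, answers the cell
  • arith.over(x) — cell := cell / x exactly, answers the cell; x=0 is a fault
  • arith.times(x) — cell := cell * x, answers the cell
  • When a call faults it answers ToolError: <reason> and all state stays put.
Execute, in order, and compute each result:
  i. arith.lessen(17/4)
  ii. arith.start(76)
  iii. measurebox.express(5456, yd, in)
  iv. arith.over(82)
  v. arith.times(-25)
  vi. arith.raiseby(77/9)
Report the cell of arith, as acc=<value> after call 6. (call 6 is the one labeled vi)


Answer: acc=-5393/369

Derivation:
==> arith.lessen(x='17/4')
<== -17/4
==> arith.start(x='76')
<== 76
==> measurebox.express(v='5456', u_from='yd', u_to='in')
<== 196416
==> arith.over(x='82')
<== 38/41
==> arith.times(x='-25')
<== -950/41
==> arith.raiseby(x='77/9')
<== -5393/369
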